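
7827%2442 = 501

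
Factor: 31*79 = 31^1*79^1 = 2449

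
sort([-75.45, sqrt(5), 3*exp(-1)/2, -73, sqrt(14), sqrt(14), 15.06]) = [-75.45, -73, 3*exp(-1)/2, sqrt(5), sqrt(14), sqrt(14), 15.06]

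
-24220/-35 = 692 = 692.00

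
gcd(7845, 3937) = 1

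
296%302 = 296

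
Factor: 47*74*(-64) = -1*2^7*37^1*47^1 = -222592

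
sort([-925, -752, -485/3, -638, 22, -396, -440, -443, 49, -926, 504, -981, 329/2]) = [-981, -926, -925, -752, -638, -443, -440, -396, -485/3, 22, 49, 329/2, 504]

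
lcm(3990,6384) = 31920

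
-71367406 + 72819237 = 1451831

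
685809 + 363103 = 1048912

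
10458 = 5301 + 5157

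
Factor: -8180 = -1*2^2*5^1*409^1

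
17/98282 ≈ 0.000173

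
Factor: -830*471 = -1*2^1*3^1*5^1*83^1*157^1 = -390930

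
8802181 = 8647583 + 154598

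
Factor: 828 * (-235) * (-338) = 2^3 * 3^2 * 5^1 * 13^2 * 23^1 * 47^1 = 65768040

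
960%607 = 353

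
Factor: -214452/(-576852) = 3^1*7^1*23^1*37^1*53^(-1)*907^(-1) = 17871/48071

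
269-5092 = -4823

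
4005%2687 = 1318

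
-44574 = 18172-62746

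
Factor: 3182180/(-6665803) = -1*2^2*5^1*107^1*1487^1*6665803^(-1)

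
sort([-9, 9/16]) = [-9, 9/16]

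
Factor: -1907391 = -1*3^1*19^1*109^1*307^1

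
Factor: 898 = 2^1 * 449^1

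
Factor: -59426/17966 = -1*13^(-1)*43^1 = -43/13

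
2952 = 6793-3841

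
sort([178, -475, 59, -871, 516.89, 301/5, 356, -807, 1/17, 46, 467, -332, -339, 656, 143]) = [-871, -807, -475, -339, -332, 1/17, 46, 59, 301/5, 143, 178, 356, 467, 516.89, 656]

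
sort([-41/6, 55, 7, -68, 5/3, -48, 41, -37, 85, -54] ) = [-68, -54, -48, -37, -41/6, 5/3, 7, 41, 55, 85] 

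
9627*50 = 481350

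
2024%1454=570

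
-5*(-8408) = 42040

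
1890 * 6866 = 12976740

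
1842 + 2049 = 3891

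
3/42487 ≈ 0.0000706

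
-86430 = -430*201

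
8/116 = 2/29 ≈ 0.0690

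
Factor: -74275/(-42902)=2^(-1)*5^2*19^(-1)*1129^(-1)*2971^1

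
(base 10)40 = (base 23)1h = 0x28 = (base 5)130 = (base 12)34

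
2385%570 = 105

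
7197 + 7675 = 14872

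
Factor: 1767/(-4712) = -1*2^(-3)*3^1 = -3/8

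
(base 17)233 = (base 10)632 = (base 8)1170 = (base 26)o8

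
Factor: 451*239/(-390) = -1*2^(-1)*3^(-1)*5^(-1)*11^1*13^(-1)*41^1*239^1 = -107789/390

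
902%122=48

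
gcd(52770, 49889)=1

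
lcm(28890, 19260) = 57780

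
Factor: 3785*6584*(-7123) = -1*2^3*5^1*17^1*419^1*757^1*823^1 = -177508294120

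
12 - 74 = -62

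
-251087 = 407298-658385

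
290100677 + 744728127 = 1034828804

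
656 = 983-327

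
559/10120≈0.0552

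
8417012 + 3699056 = 12116068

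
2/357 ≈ 0.00560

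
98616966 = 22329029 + 76287937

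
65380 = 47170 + 18210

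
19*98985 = 1880715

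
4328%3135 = 1193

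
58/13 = 4 + 6/13 ≈ 4.46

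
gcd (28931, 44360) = 1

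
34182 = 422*81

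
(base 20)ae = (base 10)214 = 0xd6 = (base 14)114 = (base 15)e4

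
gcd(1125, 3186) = 9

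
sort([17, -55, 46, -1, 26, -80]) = [-80, -55, -1, 17, 26, 46]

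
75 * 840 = 63000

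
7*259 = 1813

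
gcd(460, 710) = 10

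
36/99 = 4/11 ≈ 0.364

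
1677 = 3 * 559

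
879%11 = 10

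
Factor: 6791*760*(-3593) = -1*2^3*5^1*19^1*3593^1*6791^1 = -18544047880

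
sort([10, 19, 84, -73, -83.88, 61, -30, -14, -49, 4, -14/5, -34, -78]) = [-83.88, -78, -73, -49, -34, -30, -14, -14/5, 4, 10, 19, 61, 84]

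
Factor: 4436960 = 2^5*5^1*11^1*2521^1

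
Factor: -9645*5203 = -1*3^1*5^1*11^2*43^1*643^1 = -50182935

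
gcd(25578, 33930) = 522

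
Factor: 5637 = 3^1*1879^1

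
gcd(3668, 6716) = 4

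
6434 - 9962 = -3528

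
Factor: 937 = 937^1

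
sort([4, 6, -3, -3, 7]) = [-3, -3, 4, 6, 7]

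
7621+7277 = 14898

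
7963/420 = 18 + 403/420 ≈ 18.96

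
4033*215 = 867095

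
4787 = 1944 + 2843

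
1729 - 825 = 904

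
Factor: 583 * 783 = 3^3 * 11^1 * 29^1 * 53^1 = 456489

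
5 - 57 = -52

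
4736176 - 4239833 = 496343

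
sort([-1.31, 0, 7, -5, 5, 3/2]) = [-5, -1.31, 0, 3/2, 5, 7]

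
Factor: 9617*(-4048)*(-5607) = 2^4*3^2*7^1*11^1*23^1*59^1*89^1*163^1 = 218278356912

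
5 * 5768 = 28840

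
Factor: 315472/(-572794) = -1*2^3*19717^1*286397^(-1) = -157736/286397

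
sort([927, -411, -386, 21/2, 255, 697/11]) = [-411, -386, 21/2, 697/11, 255, 927]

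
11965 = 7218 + 4747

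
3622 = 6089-2467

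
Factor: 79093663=11^1 * 443^1 * 16231^1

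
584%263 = 58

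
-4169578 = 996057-5165635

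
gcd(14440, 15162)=722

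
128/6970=64/3485 ≈ 0.0184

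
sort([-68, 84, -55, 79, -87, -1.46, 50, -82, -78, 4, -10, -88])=[-88, -87, -82, -78, -68, -55, -10, -1.46, 4, 50, 79, 84]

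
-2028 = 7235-9263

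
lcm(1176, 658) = 55272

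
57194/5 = 11438+4/5 = 11438.80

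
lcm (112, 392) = 784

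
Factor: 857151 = 3^2 * 95239^1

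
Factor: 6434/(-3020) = -1*2^(-1)*5^(-1)*151^(-1)*3217^1 = -3217/1510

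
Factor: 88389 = 3^2 * 7^1 * 23^1 * 61^1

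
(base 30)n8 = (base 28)oq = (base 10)698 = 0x2ba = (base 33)l5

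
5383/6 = 897 + 1/6 ≈ 897.17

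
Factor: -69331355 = -1 * 5^1 * 17^1 * 815663^1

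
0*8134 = 0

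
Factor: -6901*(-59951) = 67^1*103^1*59951^1 = 413721851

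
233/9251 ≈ 0.0252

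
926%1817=926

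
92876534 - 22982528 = 69894006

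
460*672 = 309120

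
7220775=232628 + 6988147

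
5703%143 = 126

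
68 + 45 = 113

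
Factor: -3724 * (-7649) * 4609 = 2^2 * 7^2 * 11^1 * 19^1 * 419^1 * 7649^1 = 131286793484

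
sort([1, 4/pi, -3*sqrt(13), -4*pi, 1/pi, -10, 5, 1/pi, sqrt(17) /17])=[-4*pi, -3*sqrt(13), -10, sqrt(17) /17, 1/pi, 1/pi, 1, 4/pi, 5]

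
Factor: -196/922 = -1*2^1*7^2*461^(-1) = -98/461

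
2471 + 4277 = 6748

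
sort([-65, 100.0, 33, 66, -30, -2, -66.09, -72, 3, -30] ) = [-72, -66.09, -65, -30, -30, -2, 3, 33, 66, 100.0] 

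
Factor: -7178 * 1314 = -1 * 2^2 * 3^2 * 37^1 * 73^1 * 97^1 = -9431892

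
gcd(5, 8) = 1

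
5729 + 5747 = 11476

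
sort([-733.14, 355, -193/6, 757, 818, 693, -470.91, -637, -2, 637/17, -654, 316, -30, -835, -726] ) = [-835, -733.14, -726, -654, -637, -470.91, -193/6, -30, -2, 637/17, 316, 355, 693, 757, 818] 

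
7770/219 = 35 + 35/73 ≈ 35.48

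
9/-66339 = -1/7371 ≈ -0.000136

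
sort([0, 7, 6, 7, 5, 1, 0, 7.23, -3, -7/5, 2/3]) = [-3, -7/5, 0, 0, 2/3, 1, 5, 6, 7, 7, 7.23]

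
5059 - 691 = 4368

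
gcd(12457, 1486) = 1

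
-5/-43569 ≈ 0.000115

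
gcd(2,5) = 1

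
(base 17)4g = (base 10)84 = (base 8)124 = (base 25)39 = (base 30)2o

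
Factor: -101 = -1 * 101^1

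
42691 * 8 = 341528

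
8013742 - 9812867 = -1799125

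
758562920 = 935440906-176877986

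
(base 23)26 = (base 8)64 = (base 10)52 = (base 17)31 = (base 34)1i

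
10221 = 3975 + 6246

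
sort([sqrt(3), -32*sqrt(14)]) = [-32*sqrt(14), sqrt(3)]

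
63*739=46557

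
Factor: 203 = 7^1 * 29^1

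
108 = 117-9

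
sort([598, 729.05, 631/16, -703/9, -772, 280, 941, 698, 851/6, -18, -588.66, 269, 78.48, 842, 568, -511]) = [-772, -588.66, -511, -703/9, -18, 631/16, 78.48, 851/6, 269, 280, 568, 598, 698, 729.05, 842, 941]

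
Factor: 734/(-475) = -1*2^1*5^(-2)*19^(-1)*367^1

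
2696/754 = 1348/377 ≈ 3.58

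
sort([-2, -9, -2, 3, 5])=[-9, -2, -2, 3, 5]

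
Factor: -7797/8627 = -1 * 3^1 * 23^1 * 113^1 * 8627^(-1)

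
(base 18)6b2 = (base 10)2144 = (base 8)4140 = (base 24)3h8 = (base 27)2pb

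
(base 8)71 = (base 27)23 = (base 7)111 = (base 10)57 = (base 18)33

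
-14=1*(-14)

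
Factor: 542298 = 2^1*3^1*19^1*67^1*71^1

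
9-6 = 3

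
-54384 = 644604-698988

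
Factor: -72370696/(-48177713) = 2^3*19^1*23^1*107^(-1)*127^1*163^1*450259^(-1) 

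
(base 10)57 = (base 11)52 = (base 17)36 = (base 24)29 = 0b111001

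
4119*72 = 296568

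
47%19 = 9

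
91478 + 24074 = 115552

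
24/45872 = 3/5734 ≈ 0.000523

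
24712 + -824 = 23888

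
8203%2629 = 316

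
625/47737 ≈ 0.0131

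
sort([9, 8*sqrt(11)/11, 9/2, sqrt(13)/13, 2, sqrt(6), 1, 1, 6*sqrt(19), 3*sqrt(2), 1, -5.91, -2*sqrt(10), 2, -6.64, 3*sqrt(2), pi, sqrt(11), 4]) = [-6.64, -2*sqrt(10), -5.91, sqrt(13)/13, 1, 1, 1, 2, 2, 8*sqrt(11)/11, sqrt(6), pi, sqrt(11), 4, 3*sqrt(2), 3*sqrt(2), 9/2, 9, 6*sqrt(19)]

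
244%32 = 20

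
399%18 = 3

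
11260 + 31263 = 42523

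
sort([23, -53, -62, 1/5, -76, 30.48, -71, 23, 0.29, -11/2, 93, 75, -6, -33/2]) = [-76, -71, -62, -53, -33/2, -6, -11/2, 1/5, 0.29, 23, 23, 30.48, 75, 93]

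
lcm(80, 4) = 80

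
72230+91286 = 163516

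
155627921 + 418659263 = 574287184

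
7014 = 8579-1565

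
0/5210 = 0 = 0.00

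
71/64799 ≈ 0.00110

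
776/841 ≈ 0.923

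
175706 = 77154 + 98552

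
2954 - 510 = 2444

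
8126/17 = 478 = 478.00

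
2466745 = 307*8035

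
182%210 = 182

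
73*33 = 2409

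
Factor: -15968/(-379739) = 2^5 * 761^(-1) = 32/761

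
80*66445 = 5315600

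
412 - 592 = -180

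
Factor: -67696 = -1*2^4*4231^1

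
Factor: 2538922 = 2^1 * 1269461^1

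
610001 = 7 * 87143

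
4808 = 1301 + 3507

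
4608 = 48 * 96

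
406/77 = 5 + 3/11 ≈ 5.27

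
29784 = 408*73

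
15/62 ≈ 0.242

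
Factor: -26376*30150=-1*2^4*3^3*5^2*7^1*67^1*157^1=-795236400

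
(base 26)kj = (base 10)539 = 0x21b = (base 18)1bh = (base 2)1000011011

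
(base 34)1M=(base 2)111000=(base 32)1O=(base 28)20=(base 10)56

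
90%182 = 90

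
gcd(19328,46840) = 8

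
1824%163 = 31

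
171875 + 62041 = 233916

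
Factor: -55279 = -1*7^1*53^1*149^1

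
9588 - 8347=1241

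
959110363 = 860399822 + 98710541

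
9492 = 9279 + 213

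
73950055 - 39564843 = 34385212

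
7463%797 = 290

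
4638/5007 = 1546/1669 ≈ 0.926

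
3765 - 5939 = -2174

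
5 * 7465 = 37325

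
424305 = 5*84861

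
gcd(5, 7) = 1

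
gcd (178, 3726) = 2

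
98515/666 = 147+613/666 ≈ 147.92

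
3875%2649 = 1226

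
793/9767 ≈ 0.0812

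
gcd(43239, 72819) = 87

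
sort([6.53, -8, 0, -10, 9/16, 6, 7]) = [-10, -8, 0, 9/16, 6, 6.53, 7]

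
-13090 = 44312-57402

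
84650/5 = 16930 = 16930.00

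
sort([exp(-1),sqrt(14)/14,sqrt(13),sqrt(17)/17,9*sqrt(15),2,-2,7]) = [-2,sqrt(17)/17,sqrt(14)/14,exp(-1),2,sqrt(13),7,9*sqrt(15)]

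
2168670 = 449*4830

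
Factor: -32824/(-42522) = 2^2 * 3^(-1) * 11^1 * 19^(-1) = 44/57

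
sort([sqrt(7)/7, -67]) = [-67, sqrt(7)/7]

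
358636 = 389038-30402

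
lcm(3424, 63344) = 126688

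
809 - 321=488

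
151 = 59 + 92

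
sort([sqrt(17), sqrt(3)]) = [sqrt(3), sqrt(17)]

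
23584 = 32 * 737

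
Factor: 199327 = 47^1 * 4241^1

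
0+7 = 7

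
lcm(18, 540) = 540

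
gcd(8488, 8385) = 1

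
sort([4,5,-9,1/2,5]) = [-9,1/2,4,5,5]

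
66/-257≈-0.257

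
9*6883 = 61947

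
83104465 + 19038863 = 102143328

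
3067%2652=415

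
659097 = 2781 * 237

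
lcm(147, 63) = 441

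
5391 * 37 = 199467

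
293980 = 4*73495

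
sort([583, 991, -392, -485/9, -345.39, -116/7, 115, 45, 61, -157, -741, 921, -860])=[-860, -741, -392, -345.39, -157, -485/9, -116/7, 45, 61, 115, 583, 921, 991]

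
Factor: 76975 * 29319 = 3^1 * 5^2 * 29^1 * 337^1 * 3079^1 = 2256830025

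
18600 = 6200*3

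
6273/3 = 2091 = 2091.00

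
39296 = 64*614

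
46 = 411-365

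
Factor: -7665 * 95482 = -1 * 2^1 * 3^1 * 5^1 * 7^1 * 73^1 * 47741^1 = -731869530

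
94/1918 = 47/959 ≈ 0.0490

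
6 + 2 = 8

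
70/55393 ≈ 0.00126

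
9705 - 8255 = 1450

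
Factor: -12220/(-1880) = 2^(-1) * 13^1 = 13/2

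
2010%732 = 546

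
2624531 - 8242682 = -5618151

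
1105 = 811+294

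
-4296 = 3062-7358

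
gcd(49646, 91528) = 2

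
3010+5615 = 8625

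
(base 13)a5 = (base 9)160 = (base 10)135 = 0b10000111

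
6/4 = 3/2 = 1.50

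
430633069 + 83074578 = 513707647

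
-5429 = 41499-46928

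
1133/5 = 226+3/5 = 226.60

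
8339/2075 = 4+39/2075 ≈ 4.02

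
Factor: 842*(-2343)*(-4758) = 2^2*3^2*11^1*13^1*61^1*71^1*421^1 = 9386610948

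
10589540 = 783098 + 9806442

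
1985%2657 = 1985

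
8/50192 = 1/6274 ≈ 0.000159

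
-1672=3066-4738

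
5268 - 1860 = 3408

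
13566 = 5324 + 8242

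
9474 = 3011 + 6463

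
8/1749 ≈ 0.00457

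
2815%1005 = 805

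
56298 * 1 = 56298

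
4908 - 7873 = -2965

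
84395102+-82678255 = 1716847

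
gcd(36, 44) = 4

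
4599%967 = 731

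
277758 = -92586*(-3)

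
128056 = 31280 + 96776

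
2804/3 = 934 + 2/3 ≈ 934.67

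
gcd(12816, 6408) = 6408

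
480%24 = 0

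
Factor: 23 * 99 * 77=3^2 * 7^1 * 11^2 * 23^1=175329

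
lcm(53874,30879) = 2532078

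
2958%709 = 122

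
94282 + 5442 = 99724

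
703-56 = 647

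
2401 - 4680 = -2279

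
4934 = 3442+1492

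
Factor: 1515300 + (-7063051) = -1*11^1*41^1*12301^1 = -5547751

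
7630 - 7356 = 274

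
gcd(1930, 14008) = 2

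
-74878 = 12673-87551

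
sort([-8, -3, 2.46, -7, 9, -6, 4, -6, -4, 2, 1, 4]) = [-8, -7, -6, -6, -4, -3, 1, 2, 2.46, 4, 4, 9]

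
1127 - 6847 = -5720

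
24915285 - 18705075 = 6210210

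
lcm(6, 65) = 390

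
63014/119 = 9002/17 ≈ 529.53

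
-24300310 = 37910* (-641)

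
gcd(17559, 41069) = 1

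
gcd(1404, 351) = 351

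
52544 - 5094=47450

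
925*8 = 7400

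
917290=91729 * 10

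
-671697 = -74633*9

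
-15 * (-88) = 1320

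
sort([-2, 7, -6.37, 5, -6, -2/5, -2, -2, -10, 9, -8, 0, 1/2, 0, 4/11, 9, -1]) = [-10, -8, -6.37, -6, -2, -2, -2, -1, -2/5, 0, 0, 4/11, 1/2, 5, 7, 9, 9]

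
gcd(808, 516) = 4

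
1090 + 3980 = 5070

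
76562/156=490 + 61/78 ≈ 490.78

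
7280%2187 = 719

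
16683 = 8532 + 8151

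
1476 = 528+948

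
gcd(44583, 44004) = 579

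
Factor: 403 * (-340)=-1 * 2^2 * 5^1 * 13^1 * 17^1 * 31^1=-137020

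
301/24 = 12 + 13/24 ≈ 12.54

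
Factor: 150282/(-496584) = -1 * 2^(-2) * 19^(-1) * 23^1 = -23/76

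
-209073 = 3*(-69691)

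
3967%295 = 132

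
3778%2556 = 1222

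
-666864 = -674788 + 7924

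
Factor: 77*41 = 7^1*11^1*41^1 = 3157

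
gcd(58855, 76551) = 79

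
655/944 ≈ 0.694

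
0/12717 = 0 = 0.00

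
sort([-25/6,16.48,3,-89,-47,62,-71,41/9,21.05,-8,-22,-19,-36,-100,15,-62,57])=[-100,-89,-71,-62,-47,-36,-22,-19,-8,-25/6,3,41/9,15,16.48,21.05,57,62]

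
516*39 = 20124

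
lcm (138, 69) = 138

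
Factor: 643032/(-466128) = -1*2^(-1)*83^(-1)*229^1 = -229/166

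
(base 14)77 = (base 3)10220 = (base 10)105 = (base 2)1101001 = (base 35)30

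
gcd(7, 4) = 1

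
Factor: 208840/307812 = 2^1 * 3^(-1) * 5^1 * 23^1 * 113^(-1) = 230/339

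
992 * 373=370016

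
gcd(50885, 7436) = 1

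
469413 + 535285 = 1004698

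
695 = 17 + 678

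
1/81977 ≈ 0.0000122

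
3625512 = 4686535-1061023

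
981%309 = 54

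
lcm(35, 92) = 3220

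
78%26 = 0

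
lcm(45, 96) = 1440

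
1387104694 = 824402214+562702480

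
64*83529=5345856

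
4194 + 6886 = 11080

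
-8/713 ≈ -0.0112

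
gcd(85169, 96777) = 1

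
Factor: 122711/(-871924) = -1 * 2^(-2) * 277^1 * 443^1 * 217981^(-1) 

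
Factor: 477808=2^4 * 29863^1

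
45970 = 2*22985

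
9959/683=14 + 397/683≈14.58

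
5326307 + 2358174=7684481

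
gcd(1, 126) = 1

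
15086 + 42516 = 57602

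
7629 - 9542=-1913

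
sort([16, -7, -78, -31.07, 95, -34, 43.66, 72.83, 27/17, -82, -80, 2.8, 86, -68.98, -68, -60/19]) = [-82, -80, -78, -68.98, -68, -34, -31.07, -7, -60/19, 27/17, 2.8, 16, 43.66, 72.83, 86, 95]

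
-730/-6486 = 365/3243 ≈ 0.113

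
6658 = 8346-1688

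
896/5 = 179 + 1/5 = 179.20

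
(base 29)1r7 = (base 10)1631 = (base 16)65f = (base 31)1lj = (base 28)227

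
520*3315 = 1723800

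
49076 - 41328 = 7748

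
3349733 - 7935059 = -4585326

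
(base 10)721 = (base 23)188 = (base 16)2d1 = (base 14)397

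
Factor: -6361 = -1*6361^1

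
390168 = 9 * 43352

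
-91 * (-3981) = 362271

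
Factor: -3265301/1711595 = -1*5^(-1)*13^1*251177^1*342319^(-1)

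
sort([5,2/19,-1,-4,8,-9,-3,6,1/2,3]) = [-9,-4,-3,-1,2/19,1/2,3,5,6,8]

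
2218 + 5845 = 8063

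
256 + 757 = 1013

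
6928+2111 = 9039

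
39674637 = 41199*963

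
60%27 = 6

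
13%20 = 13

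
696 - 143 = 553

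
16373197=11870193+4503004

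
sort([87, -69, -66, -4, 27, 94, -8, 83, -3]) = [-69, -66, -8, -4, -3, 27, 83, 87, 94]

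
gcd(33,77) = 11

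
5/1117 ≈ 0.00448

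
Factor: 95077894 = 2^1 * 61^1 * 779327^1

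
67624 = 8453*8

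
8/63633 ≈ 0.000126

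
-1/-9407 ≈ 0.000106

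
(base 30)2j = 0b1001111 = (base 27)2p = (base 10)79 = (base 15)54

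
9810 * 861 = 8446410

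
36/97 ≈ 0.371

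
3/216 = 1/72≈0.0139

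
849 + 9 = 858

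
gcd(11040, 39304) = 8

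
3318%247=107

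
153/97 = 1 + 56/97 ≈ 1.58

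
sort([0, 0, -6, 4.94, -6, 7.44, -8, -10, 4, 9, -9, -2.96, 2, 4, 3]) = [-10, -9, -8, -6, -6, -2.96, 0, 0, 2, 3, 4, 4, 4.94, 7.44, 9]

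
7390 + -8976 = -1586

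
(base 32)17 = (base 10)39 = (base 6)103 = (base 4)213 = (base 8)47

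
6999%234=213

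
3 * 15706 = 47118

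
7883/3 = 2627 + 2/3 ≈ 2627.67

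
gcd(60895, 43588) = 641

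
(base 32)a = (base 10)10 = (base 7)13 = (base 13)a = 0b1010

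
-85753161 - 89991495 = -175744656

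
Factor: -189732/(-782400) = 2^(-4) * 5^(-2) * 97^1 = 97/400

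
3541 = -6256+9797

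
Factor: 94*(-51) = -1*2^1*3^1*17^1*47^1 = -4794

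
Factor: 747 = 3^2 * 83^1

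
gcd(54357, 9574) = 1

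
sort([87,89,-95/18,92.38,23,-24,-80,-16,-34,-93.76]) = [-93.76,-80,-34,-24,-16,-95/18,23,87,89,92.38]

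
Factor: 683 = 683^1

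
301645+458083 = 759728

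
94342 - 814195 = -719853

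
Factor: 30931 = 30931^1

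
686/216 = 343/108 ≈ 3.18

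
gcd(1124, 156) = 4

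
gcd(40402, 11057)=1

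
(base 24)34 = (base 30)2g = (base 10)76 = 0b1001100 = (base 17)48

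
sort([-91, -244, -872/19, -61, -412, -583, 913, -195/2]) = [-583, -412, -244, -195/2, -91, -61, -872/19, 913]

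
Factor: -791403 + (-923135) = -1*2^1*7^1*29^1*41^1*103^1 = -1714538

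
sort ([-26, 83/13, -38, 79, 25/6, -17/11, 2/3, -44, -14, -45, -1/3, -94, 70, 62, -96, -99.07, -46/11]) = [-99.07, -96, -94, -45, -44, -38, -26, -14, -46/11, -17/11, -1/3, 2/3, 25/6, 83/13, 62, 70, 79]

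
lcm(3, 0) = 0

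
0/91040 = 0 = 0.00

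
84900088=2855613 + 82044475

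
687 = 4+683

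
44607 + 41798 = 86405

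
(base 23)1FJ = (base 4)31331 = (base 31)SP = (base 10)893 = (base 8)1575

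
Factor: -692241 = -1 * 3^1 * 11^2 * 1907^1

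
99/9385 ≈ 0.0105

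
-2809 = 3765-6574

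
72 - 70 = 2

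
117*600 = 70200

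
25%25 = 0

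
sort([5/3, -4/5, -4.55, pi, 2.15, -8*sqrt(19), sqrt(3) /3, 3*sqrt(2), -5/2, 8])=[-8*sqrt(19), -4.55, -5/2, -4/5, sqrt(3) /3, 5/3, 2.15, pi, 3*sqrt(2), 8]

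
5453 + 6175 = 11628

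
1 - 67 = -66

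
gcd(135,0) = 135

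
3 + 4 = 7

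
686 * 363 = 249018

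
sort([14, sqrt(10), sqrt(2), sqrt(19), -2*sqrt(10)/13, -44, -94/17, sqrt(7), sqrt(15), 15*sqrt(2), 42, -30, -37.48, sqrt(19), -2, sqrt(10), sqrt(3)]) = [-44, -37.48, -30, -94/17, -2, -2*sqrt(10)/13, sqrt(2), sqrt(3), sqrt(7), sqrt(10), sqrt(10), sqrt(15), sqrt(19), sqrt(19), 14, 15*sqrt(2), 42]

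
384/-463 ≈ -0.829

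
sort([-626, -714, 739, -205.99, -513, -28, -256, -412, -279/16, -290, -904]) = [-904, -714, -626, -513, -412, -290, -256, -205.99, -28, -279/16, 739]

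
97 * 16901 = 1639397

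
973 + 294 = 1267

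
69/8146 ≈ 0.00847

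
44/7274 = 22/3637 ≈ 0.00605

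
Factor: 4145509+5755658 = 3^1 * 3300389^1 = 9901167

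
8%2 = 0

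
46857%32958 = 13899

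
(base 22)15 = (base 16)1b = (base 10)27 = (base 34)r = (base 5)102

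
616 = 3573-2957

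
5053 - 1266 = 3787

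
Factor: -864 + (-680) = -1*2^3*193^1 = -1544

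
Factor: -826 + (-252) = -1*2^1*7^2*11^1 = -1078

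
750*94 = 70500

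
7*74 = 518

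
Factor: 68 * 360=2^5 * 3^2 * 5^1 * 17^1=24480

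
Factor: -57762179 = -1 * 57762179^1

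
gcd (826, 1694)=14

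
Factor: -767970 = -1*2^1*3^2*5^1*7^1*23^1*53^1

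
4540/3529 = 1+1011/3529 ≈ 1.29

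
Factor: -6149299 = -1 * 13^1 * 199^1 * 2377^1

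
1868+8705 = 10573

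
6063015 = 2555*2373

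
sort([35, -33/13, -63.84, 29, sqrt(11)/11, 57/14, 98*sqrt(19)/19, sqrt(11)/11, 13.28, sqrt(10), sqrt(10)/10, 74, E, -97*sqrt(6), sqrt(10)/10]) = [-97*sqrt(6), -63.84, -33/13, sqrt(11)/11, sqrt(11)/11, sqrt(10)/10, sqrt(10)/10, E, sqrt(10), 57/14, 13.28, 98*sqrt(19)/19, 29, 35, 74]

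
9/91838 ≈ 0.0000980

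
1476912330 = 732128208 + 744784122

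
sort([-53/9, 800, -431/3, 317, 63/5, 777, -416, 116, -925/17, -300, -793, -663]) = [-793, -663, -416, -300, -431/3, -925/17, -53/9, 63/5, 116, 317, 777, 800]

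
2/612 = 1/306 ≈ 0.00327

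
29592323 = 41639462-12047139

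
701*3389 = 2375689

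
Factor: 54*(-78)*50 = -1*2^3*3^4*5^2*13^1 = -210600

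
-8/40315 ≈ -0.000198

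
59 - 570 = -511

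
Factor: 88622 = 2^1 * 73^1 * 607^1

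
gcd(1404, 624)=156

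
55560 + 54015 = 109575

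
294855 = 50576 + 244279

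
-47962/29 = -1653 - 25/29 ≈ -1653.86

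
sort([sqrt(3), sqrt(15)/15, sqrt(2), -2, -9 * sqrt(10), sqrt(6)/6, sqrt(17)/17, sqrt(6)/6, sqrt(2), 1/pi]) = [-9 * sqrt(10), -2, sqrt(17)/17, sqrt(15)/15, 1/pi, sqrt(6)/6, sqrt(6)/6, sqrt(2), sqrt(2), sqrt(3)]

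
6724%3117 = 490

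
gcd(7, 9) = 1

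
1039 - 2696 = -1657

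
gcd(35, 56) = 7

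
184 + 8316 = 8500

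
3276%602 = 266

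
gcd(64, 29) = 1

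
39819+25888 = 65707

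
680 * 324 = 220320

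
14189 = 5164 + 9025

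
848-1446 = -598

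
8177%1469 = 832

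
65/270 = 13/54 ≈ 0.241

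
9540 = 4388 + 5152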